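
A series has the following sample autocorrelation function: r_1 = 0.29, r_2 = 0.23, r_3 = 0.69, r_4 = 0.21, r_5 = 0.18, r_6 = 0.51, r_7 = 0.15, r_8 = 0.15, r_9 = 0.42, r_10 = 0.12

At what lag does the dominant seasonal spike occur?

3

The largest autocorrelation is r_3 = 0.69, with weaker echoes at lags 6 (0.51) and 9 (0.42); the remaining lags stay at or below 0.29. The elevated value at lag 1 (0.29), dropping to 0.23 at lag 2, reflects decaying short-term dependence rather than seasonality.
The dominant spike at lag 3 indicates a seasonal period of 3.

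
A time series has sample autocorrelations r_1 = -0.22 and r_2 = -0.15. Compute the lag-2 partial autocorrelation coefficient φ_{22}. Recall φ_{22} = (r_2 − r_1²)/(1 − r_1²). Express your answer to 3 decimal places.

-0.208

φ_{22} = (r_2 − r_1²) / (1 − r_1²)
r_1² = (-0.22)² = 0.0484
Numerator = -0.15 − 0.0484 = -0.1984; denominator = 1 − 0.0484 = 0.9516
φ_{22} = -0.1984 / 0.9516 = -0.208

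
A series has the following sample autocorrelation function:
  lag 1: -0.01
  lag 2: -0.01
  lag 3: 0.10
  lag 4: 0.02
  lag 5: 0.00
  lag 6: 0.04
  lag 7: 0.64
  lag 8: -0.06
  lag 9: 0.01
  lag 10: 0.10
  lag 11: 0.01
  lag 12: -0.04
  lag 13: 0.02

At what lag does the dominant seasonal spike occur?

The largest autocorrelation is r_7 = 0.64; the remaining lags stay at or below 0.10.
The dominant spike at lag 7 indicates a seasonal period of 7.

7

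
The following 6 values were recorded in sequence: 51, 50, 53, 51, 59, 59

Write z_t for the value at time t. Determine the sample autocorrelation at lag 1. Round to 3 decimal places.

0.336

Mean z̄ = (51 + 50 + 53 + 51 + 59 + 59)/6 = 53.8333
Deviations from mean: -2.8333, -3.8333, -0.8333, -2.8333, 5.1667, 5.1667
Numerator Σ_{t=1}^{5}(z_t−z̄)(z_{t+1}−z̄) = 28.4722
Denominator Σ(z_t−z̄)² = 84.8333
r_1 = 28.4722 / 84.8333 = 0.336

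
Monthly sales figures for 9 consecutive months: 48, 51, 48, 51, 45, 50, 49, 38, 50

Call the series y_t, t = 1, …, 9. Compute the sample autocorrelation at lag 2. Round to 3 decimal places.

Mean ȳ = (48 + 51 + 48 + 51 + 45 + 50 + 49 + 38 + 50)/9 = 47.7778
Σ(y_t−ȳ)(y_{t+2}−ȳ) = (0.0494) + (10.3827) + (-0.6173) + (7.1605) + (-3.3951) + (-21.7284) + (2.7160) = -5.4321
Denominator Σ(y_t−ȳ)² = 135.5556
r_2 = -5.4321 / 135.5556 = -0.040

-0.040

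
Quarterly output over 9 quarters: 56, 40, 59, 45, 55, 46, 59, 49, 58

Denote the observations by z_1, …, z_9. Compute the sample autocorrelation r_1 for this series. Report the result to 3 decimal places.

Mean z̄ = (56 + 40 + 59 + 45 + 55 + 46 + 59 + 49 + 58)/9 = 51.8889
Numerator Σ_{t=1}^{8}(z_t−z̄)(z_{t+1}−z̄) = -302.2346
Denominator Σ(z_t−z̄)² = 396.8889
r_1 = -302.2346 / 396.8889 = -0.762

-0.762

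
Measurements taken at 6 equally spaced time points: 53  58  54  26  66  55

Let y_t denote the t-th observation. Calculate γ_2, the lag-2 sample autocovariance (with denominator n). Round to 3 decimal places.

Mean ȳ = (53 + 58 + 54 + 26 + 66 + 55)/6 = 52.0000
Σ_{t=1}^{4}(y_t−ȳ)(y_{t+2}−ȳ) = -204.0000
γ_2 = -204.0000 / 6 = -34.000

-34.000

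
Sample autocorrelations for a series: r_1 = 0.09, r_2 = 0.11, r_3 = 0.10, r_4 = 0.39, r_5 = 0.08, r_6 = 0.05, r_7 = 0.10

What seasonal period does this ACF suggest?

4

The largest autocorrelation is r_4 = 0.39; the remaining lags stay at or below 0.11.
The dominant spike at lag 4 indicates a seasonal period of 4.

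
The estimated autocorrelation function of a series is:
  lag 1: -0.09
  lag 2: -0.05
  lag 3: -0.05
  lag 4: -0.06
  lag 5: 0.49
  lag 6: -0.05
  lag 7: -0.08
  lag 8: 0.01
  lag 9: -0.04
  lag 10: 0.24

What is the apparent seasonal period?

The largest autocorrelation is r_5 = 0.49, with a weaker echo at lag 10 (0.24); the remaining lags stay at or below 0.01.
The dominant spike at lag 5 indicates a seasonal period of 5.

5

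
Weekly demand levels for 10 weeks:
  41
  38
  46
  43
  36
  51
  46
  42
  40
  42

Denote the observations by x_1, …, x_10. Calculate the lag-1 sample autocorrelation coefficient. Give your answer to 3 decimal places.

-0.209

Mean x̄ = (41 + 38 + 46 + 43 + 36 + 51 + 46 + 42 + 40 + 42)/10 = 42.5000
Numerator Σ_{t=1}^{9}(x_t−x̄)(x_{t+1}−x̄) = -35.2500
Denominator Σ(x_t−x̄)² = 168.5000
r_1 = -35.2500 / 168.5000 = -0.209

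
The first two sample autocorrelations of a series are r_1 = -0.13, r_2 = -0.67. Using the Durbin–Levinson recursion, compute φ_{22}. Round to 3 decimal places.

-0.699

φ_{22} = (r_2 − r_1²) / (1 − r_1²)
r_1² = (-0.13)² = 0.0169
Numerator = -0.67 − 0.0169 = -0.6869; denominator = 1 − 0.0169 = 0.9831
φ_{22} = -0.6869 / 0.9831 = -0.699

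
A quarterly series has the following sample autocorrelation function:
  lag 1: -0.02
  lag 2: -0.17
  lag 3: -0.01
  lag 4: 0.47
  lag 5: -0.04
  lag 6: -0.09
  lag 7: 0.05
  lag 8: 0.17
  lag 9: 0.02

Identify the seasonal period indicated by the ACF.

4

The largest autocorrelation is r_4 = 0.47, with a weaker echo at lag 8 (0.17); the remaining lags stay at or below 0.05.
The dominant spike at lag 4 indicates a seasonal period of 4.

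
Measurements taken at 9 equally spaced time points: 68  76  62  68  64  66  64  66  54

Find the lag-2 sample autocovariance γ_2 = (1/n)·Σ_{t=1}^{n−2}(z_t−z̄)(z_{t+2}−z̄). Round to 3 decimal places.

Mean z̄ = (68 + 76 + 62 + 68 + 64 + 66 + 64 + 66 + 54)/9 = 65.3333
Σ_{t=1}^{7}(z_t−z̄)(z_{t+2}−z̄) = 43.1111
γ_2 = 43.1111 / 9 = 4.790

4.790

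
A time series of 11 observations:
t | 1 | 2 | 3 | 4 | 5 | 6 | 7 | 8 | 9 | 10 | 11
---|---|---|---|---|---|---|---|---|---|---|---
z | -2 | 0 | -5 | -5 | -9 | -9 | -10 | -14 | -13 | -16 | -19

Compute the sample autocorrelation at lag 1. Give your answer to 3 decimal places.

Mean z̄ = (-2 + 0 − 5 − 5 − 9 − 9 − 10 − 14 − 13 − 16 − 19)/11 = -9.2727
Numerator Σ_{t=1}^{10}(z_t−z̄)(z_{t+1}−z̄) = 237.9256
Denominator Σ(z_t−z̄)² = 352.1818
r_1 = 237.9256 / 352.1818 = 0.676

0.676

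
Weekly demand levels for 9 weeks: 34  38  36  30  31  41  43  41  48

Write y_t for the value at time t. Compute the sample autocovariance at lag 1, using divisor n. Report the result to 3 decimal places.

12.333

Mean ȳ = (34 + 38 + 36 + 30 + 31 + 41 + 43 + 41 + 48)/9 = 38.0000
Σ_{t=1}^{8}(y_t−ȳ)(y_{t+1}−ȳ) = 111.0000
γ_1 = 111.0000 / 9 = 12.333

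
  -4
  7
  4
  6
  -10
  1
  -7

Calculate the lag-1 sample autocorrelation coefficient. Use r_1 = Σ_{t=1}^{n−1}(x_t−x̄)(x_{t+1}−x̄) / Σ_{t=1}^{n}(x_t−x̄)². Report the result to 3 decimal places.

-0.187

Mean x̄ = (-4 + 7 + 4 + 6 − 10 + 1 − 7)/7 = -0.4286
Deviations from mean: -3.5714, 7.4286, 4.4286, 6.4286, -9.5714, 1.4286, -6.5714
Σ(x_t−x̄)(x_{t+1}−x̄) = (-26.5306) + (32.8980) + (28.4694) + (-61.5306) + (-13.6735) + (-9.3878) = -49.7551
Denominator Σ(x_t−x̄)² = 265.7143
r_1 = -49.7551 / 265.7143 = -0.187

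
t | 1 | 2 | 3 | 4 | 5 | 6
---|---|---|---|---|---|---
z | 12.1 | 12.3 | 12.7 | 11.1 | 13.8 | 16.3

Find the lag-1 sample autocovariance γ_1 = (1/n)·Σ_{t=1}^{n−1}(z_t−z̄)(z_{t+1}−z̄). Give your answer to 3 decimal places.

Mean z̄ = (12.1 + 12.3 + 12.7 + 11.1 + 13.8 + 16.3)/6 = 13.0500
Deviations: -0.9500, -0.7500, -0.3500, -1.9500, 0.7500, 3.2500
Σ_{t=1}^{5}(z_t−z̄)(z_{t+1}−z̄) = 2.6325
γ_1 = 2.6325 / 6 = 0.439

0.439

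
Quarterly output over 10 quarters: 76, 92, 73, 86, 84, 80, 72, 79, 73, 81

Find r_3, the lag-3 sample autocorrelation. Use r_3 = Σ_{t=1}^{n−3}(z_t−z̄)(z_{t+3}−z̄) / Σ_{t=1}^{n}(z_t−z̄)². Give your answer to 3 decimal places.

Mean z̄ = (76 + 92 + 73 + 86 + 84 + 80 + 72 + 79 + 73 + 81)/10 = 79.6000
Numerator Σ_{t=1}^{7}(z_t−z̄)(z_{t+3}−z̄) = -35.6800
Denominator Σ(z_t−z̄)² = 374.4000
r_3 = -35.6800 / 374.4000 = -0.095

-0.095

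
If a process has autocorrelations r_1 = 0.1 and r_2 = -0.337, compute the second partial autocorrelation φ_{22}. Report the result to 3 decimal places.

φ_{22} = (r_2 − r_1²) / (1 − r_1²)
r_1² = (0.1)² = 0.01
Numerator = -0.337 − 0.0100 = -0.3470; denominator = 1 − 0.0100 = 0.9900
φ_{22} = -0.3470 / 0.9900 = -0.351

-0.351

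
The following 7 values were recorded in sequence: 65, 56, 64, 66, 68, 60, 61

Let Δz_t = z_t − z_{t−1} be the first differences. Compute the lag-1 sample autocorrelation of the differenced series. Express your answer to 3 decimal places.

First differences Δz: -9, 8, 2, 2, -8, 1
Mean of differences = -0.6667
Numerator Σ(Δz_t−Δz̄)(Δz_{t+1}−Δz̄) = -73.7778
Denominator Σ(Δz_t−Δz̄)² = 215.3333
r_1(Δz) = -73.7778 / 215.3333 = -0.343

-0.343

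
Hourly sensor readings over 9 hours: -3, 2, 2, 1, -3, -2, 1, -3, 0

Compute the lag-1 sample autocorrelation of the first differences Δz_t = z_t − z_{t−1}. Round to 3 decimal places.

-0.254

First differences Δz: 5, 0, -1, -4, 1, 3, -4, 3
Mean of differences = 0.3750
Numerator Σ(Δz_t−Δz̄)(Δz_{t+1}−Δz̄) = -19.2656
Denominator Σ(Δz_t−Δz̄)² = 75.8750
r_1(Δz) = -19.2656 / 75.8750 = -0.254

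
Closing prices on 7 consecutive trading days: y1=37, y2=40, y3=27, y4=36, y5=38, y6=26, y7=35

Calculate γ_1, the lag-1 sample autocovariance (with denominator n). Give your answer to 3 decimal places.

Mean ȳ = (37 + 40 + 27 + 36 + 38 + 26 + 35)/7 = 34.1429
Σ_{t=1}^{6}(y_t−ȳ)(y_{t+1}−ȳ) = -69.5918
γ_1 = -69.5918 / 7 = -9.942

-9.942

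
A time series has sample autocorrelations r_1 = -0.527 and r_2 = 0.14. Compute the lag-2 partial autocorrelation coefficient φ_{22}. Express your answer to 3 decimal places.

-0.191

φ_{22} = (r_2 − r_1²) / (1 − r_1²)
r_1² = (-0.527)² = 0.277729
Numerator = 0.14 − 0.2777 = -0.1377; denominator = 1 − 0.2777 = 0.7223
φ_{22} = -0.1377 / 0.7223 = -0.191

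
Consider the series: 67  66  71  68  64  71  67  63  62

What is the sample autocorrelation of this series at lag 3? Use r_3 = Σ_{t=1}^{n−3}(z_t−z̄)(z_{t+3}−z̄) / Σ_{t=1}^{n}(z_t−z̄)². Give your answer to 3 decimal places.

0.137

Mean z̄ = (67 + 66 + 71 + 68 + 64 + 71 + 67 + 63 + 62)/9 = 66.5556
Numerator Σ_{t=1}^{6}(z_t−z̄)(z_{t+3}−z̄) = 11.2963
Denominator Σ(z_t−z̄)² = 82.2222
r_3 = 11.2963 / 82.2222 = 0.137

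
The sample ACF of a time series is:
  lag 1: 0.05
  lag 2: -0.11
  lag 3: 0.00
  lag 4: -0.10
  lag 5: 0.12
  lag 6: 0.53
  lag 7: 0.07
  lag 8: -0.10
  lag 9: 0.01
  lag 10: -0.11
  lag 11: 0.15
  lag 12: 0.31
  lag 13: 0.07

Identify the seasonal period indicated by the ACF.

6

The largest autocorrelation is r_6 = 0.53, with a weaker echo at lag 12 (0.31); the remaining lags stay at or below 0.15.
The dominant spike at lag 6 indicates a seasonal period of 6.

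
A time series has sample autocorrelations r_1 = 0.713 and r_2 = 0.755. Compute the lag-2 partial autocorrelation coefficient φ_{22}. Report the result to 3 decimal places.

0.502

φ_{22} = (r_2 − r_1²) / (1 − r_1²)
r_1² = (0.713)² = 0.508369
Numerator = 0.755 − 0.5084 = 0.2466; denominator = 1 − 0.5084 = 0.4916
φ_{22} = 0.2466 / 0.4916 = 0.502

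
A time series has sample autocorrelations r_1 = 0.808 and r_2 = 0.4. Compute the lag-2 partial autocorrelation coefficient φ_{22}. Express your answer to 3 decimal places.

-0.728

φ_{22} = (r_2 − r_1²) / (1 − r_1²)
r_1² = (0.808)² = 0.652864
Numerator = 0.4 − 0.6529 = -0.2529; denominator = 1 − 0.6529 = 0.3471
φ_{22} = -0.2529 / 0.3471 = -0.728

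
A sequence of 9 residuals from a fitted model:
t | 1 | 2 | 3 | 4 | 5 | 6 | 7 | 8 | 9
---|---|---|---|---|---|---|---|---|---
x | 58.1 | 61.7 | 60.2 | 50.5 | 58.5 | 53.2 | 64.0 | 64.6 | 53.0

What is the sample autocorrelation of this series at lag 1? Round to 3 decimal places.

-0.186

Mean x̄ = (58.1 + 61.7 + 60.2 + 50.5 + 58.5 + 53.2 + 64.0 + 64.6 + 53.0)/9 = 58.2000
Numerator Σ_{t=1}^{8}(x_t−x̄)(x_{t+1}−x̄) = -37.7200
Denominator Σ(x_t−x̄)² = 202.2800
r_1 = -37.7200 / 202.2800 = -0.186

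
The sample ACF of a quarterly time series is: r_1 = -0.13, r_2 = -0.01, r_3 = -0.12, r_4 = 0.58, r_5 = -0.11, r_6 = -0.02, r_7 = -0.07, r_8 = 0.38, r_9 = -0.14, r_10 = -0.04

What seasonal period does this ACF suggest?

4

The largest autocorrelation is r_4 = 0.58, with a weaker echo at lag 8 (0.38); the remaining lags stay at or below -0.01.
The dominant spike at lag 4 indicates a seasonal period of 4.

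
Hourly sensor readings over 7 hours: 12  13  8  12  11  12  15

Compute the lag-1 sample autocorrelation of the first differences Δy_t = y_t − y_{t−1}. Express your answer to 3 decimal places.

-0.519

First differences Δy: 1, -5, 4, -1, 1, 3
Mean of differences = 0.5000
Numerator Σ(Δy_t−Δȳ)(Δy_{t+1}−Δȳ) = -26.7500
Denominator Σ(Δy_t−Δȳ)² = 51.5000
r_1(Δy) = -26.7500 / 51.5000 = -0.519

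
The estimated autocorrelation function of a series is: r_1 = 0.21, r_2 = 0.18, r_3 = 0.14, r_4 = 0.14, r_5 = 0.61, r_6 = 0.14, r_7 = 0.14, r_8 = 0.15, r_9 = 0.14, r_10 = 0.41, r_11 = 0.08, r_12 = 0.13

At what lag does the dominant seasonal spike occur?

The largest autocorrelation is r_5 = 0.61, with a weaker echo at lag 10 (0.41); the remaining lags stay at or below 0.21. The elevated value at lag 1 (0.21), dropping to 0.18 at lag 2, reflects decaying short-term dependence rather than seasonality.
The dominant spike at lag 5 indicates a seasonal period of 5.

5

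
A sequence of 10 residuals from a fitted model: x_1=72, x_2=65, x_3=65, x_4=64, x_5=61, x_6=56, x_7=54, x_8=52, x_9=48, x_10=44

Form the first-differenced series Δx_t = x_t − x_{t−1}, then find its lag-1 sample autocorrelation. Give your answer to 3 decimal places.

-0.178

First differences Δx: -7, 0, -1, -3, -5, -2, -2, -4, -4
Mean of differences = -3.1111
Numerator Σ(Δx_t−Δx̄)(Δx_{t+1}−Δx̄) = -6.5679
Denominator Σ(Δx_t−Δx̄)² = 36.8889
r_1(Δx) = -6.5679 / 36.8889 = -0.178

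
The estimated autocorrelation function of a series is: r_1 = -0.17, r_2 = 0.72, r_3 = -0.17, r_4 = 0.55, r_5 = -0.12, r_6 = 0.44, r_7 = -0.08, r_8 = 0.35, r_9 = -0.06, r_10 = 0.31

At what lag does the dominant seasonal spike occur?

2

The largest autocorrelation is r_2 = 0.72, with weaker echoes at lags 4 (0.55), 6 (0.44), 8 (0.35) and 10 (0.31); the remaining lags stay at or below -0.06.
The dominant spike at lag 2 indicates a seasonal period of 2.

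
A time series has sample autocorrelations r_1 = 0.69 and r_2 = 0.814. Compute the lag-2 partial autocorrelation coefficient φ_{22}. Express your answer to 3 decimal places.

0.645

φ_{22} = (r_2 − r_1²) / (1 − r_1²)
r_1² = (0.69)² = 0.4761
Numerator = 0.814 − 0.4761 = 0.3379; denominator = 1 − 0.4761 = 0.5239
φ_{22} = 0.3379 / 0.5239 = 0.645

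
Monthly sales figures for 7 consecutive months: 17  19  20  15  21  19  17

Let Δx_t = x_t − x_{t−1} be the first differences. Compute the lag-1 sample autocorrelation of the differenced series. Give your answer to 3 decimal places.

-0.554

First differences Δx: 2, 1, -5, 6, -2, -2
Mean of differences = 0.0000
Numerator Σ(Δx_t−Δx̄)(Δx_{t+1}−Δx̄) = -41.0000
Denominator Σ(Δx_t−Δx̄)² = 74.0000
r_1(Δx) = -41.0000 / 74.0000 = -0.554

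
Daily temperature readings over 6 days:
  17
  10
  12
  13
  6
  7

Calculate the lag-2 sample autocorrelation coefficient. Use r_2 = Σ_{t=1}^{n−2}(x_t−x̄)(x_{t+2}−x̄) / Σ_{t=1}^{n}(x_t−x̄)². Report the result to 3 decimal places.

Mean x̄ = (17 + 10 + 12 + 13 + 6 + 7)/6 = 10.8333
Σ(x_t−x̄)(x_{t+2}−x̄) = (7.1944) + (-1.8056) + (-5.6389) + (-8.3056) = -8.5556
Denominator Σ(x_t−x̄)² = 82.8333
r_2 = -8.5556 / 82.8333 = -0.103

-0.103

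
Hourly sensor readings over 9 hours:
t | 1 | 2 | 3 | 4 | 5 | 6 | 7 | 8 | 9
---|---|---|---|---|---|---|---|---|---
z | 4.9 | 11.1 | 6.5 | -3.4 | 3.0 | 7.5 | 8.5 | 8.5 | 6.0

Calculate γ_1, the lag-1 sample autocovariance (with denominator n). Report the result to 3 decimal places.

Mean z̄ = (4.9 + 11.1 + 6.5 − 3.4 + 3.0 + 7.5 + 8.5 + 8.5 + 6.0)/9 = 5.8444
Σ_{t=1}^{8}(z_t−z̄)(z_{t+1}−z̄) = 25.8691
γ_1 = 25.8691 / 9 = 2.874

2.874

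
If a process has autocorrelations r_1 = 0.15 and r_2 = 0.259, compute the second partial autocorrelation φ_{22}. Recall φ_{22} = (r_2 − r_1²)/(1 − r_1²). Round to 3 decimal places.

0.242

φ_{22} = (r_2 − r_1²) / (1 − r_1²)
r_1² = (0.15)² = 0.0225
Numerator = 0.259 − 0.0225 = 0.2365; denominator = 1 − 0.0225 = 0.9775
φ_{22} = 0.2365 / 0.9775 = 0.242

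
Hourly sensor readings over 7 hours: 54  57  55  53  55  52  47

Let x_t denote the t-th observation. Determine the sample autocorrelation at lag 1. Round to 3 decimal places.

Mean x̄ = (54 + 57 + 55 + 53 + 55 + 52 + 47)/7 = 53.2857
Deviations from mean: 0.7143, 3.7143, 1.7143, -0.2857, 1.7143, -1.2857, -6.2857
Numerator Σ_{t=1}^{6}(x_t−x̄)(x_{t+1}−x̄) = 13.9184
Denominator Σ(x_t−x̄)² = 61.4286
r_1 = 13.9184 / 61.4286 = 0.227

0.227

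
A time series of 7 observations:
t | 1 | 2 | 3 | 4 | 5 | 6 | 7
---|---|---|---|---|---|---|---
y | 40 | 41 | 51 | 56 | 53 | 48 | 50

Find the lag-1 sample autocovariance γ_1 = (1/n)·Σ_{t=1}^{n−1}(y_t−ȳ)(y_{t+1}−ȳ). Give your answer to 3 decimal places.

Mean ȳ = (40 + 41 + 51 + 56 + 53 + 48 + 50)/7 = 48.4286
Σ_{t=1}^{6}(y_t−ȳ)(y_{t+1}−ȳ) = 94.9592
γ_1 = 94.9592 / 7 = 13.566

13.566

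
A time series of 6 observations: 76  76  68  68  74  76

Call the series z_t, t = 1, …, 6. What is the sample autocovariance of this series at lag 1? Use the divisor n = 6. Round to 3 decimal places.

2.833

Mean z̄ = (76 + 76 + 68 + 68 + 74 + 76)/6 = 73.0000
Σ_{t=1}^{5}(z_t−z̄)(z_{t+1}−z̄) = 17.0000
γ_1 = 17.0000 / 6 = 2.833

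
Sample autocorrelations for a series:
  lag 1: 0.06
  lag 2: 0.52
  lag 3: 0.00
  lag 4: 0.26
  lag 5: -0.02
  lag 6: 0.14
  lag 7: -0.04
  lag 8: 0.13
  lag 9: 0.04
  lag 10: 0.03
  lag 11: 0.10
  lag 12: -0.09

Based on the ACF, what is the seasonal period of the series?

The largest autocorrelation is r_2 = 0.52, with a weaker echo at lag 4 (0.26); the remaining lags stay at or below 0.14.
The dominant spike at lag 2 indicates a seasonal period of 2.

2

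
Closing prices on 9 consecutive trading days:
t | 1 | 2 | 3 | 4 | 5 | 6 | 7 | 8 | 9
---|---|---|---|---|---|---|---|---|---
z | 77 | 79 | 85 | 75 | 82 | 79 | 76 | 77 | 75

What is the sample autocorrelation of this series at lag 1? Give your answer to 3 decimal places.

Mean z̄ = (77 + 79 + 85 + 75 + 82 + 79 + 76 + 77 + 75)/9 = 78.3333
Numerator Σ_{t=1}^{8}(z_t−z̄)(z_{t+1}−z̄) = -22.4444
Denominator Σ(z_t−z̄)² = 90.0000
r_1 = -22.4444 / 90.0000 = -0.249

-0.249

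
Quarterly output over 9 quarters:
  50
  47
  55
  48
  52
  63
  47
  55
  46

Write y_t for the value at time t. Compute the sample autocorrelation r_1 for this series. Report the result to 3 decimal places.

-0.428

Mean ȳ = (50 + 47 + 55 + 48 + 52 + 63 + 47 + 55 + 46)/9 = 51.4444
Numerator Σ_{t=1}^{8}(y_t−ȳ)(y_{t+1}−ȳ) = -103.6420
Denominator Σ(y_t−ȳ)² = 242.2222
r_1 = -103.6420 / 242.2222 = -0.428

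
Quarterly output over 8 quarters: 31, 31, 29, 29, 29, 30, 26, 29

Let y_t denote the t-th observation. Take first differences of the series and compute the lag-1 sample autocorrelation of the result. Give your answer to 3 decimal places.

-0.595

First differences Δy: 0, -2, 0, 0, 1, -4, 3
Mean of differences = -0.2857
Numerator Σ(Δy_t−Δȳ)(Δy_{t+1}−Δȳ) = -17.5102
Denominator Σ(Δy_t−Δȳ)² = 29.4286
r_1(Δy) = -17.5102 / 29.4286 = -0.595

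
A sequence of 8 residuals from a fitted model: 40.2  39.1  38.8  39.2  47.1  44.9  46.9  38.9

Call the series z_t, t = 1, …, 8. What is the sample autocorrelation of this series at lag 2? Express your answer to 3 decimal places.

0.058

Mean z̄ = (40.2 + 39.1 + 38.8 + 39.2 + 47.1 + 44.9 + 46.9 + 38.9)/8 = 41.8875
Σ(z_t−z̄)(z_{t+2}−z̄) = (5.2102) + (7.4914) + (-16.0936) + (-8.0961) + (26.1277) + (-8.9998) = 5.6397
Denominator Σ(z_t−z̄)² = 97.6688
r_2 = 5.6397 / 97.6688 = 0.058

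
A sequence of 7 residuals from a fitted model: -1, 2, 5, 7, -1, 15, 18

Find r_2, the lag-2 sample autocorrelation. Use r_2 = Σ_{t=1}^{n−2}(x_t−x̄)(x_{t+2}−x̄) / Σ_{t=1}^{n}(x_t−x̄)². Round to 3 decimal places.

-0.184

Mean x̄ = (-1 + 2 + 5 + 7 − 1 + 15 + 18)/7 = 6.4286
Σ(x_t−x̄)(x_{t+2}−x̄) = (10.6122) + (-2.5306) + (10.6122) + (4.8980) + (-85.9592) = -62.3673
Denominator Σ(x_t−x̄)² = 339.7143
r_2 = -62.3673 / 339.7143 = -0.184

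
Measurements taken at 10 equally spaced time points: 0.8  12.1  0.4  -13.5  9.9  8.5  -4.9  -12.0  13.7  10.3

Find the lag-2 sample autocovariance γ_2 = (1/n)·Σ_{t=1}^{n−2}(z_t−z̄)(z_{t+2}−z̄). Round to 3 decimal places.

Mean z̄ = (0.8 + 12.1 + 0.4 − 13.5 + 9.9 + 8.5 − 4.9 − 12.0 + 13.7 + 10.3)/10 = 2.5300
Σ_{t=1}^{8}(z_t−z̄)(z_{t+2}−z̄) = -598.5138
γ_2 = -598.5138 / 10 = -59.851

-59.851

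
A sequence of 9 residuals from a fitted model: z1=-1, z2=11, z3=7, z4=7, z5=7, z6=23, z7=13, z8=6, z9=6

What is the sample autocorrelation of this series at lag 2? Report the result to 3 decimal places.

Mean z̄ = (-1 + 11 + 7 + 7 + 7 + 23 + 13 + 6 + 6)/9 = 8.7778
Σ(z_t−z̄)(z_{t+2}−z̄) = (17.3827) + (-3.9506) + (3.1605) + (-25.2840) + (-7.5062) + (-39.5062) + (-11.7284) = -67.4321
Denominator Σ(z_t−z̄)² = 345.5556
r_2 = -67.4321 / 345.5556 = -0.195

-0.195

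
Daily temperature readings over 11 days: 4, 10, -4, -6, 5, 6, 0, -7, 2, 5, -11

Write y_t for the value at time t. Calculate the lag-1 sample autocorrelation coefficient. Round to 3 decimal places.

-0.092

Mean ȳ = (4 + 10 − 4 − 6 + 5 + 6 + 0 − 7 + 2 + 5 − 11)/11 = 0.3636
Numerator Σ_{t=1}^{10}(y_t−ȳ)(y_{t+1}−ȳ) = -39.1322
Denominator Σ(y_t−ȳ)² = 426.5455
r_1 = -39.1322 / 426.5455 = -0.092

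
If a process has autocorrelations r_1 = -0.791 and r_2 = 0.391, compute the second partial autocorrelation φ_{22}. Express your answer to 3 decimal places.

φ_{22} = (r_2 − r_1²) / (1 − r_1²)
r_1² = (-0.791)² = 0.625681
Numerator = 0.391 − 0.6257 = -0.2347; denominator = 1 − 0.6257 = 0.3743
φ_{22} = -0.2347 / 0.3743 = -0.627

-0.627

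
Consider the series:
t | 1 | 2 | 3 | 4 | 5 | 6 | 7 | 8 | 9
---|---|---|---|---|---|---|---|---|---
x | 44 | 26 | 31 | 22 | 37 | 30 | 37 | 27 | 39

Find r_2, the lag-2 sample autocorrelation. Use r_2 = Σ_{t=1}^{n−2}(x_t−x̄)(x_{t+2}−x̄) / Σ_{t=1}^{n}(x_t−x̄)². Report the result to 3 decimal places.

0.330

Mean x̄ = (44 + 26 + 31 + 22 + 37 + 30 + 37 + 27 + 39)/9 = 32.5556
Numerator Σ_{t=1}^{7}(x_t−x̄)(x_{t+2}−x̄) = 134.0494
Denominator Σ(x_t−x̄)² = 406.2222
r_2 = 134.0494 / 406.2222 = 0.330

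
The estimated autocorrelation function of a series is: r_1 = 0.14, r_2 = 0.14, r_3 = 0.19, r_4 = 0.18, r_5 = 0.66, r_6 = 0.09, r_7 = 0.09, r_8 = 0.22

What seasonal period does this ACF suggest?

The largest autocorrelation is r_5 = 0.66; the remaining lags stay at or below 0.22.
The dominant spike at lag 5 indicates a seasonal period of 5.

5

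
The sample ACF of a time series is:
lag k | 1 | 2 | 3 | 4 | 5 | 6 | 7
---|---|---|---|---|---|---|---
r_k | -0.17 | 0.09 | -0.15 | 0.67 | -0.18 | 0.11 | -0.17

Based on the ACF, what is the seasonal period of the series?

The largest autocorrelation is r_4 = 0.67; the remaining lags stay at or below 0.11.
The dominant spike at lag 4 indicates a seasonal period of 4.

4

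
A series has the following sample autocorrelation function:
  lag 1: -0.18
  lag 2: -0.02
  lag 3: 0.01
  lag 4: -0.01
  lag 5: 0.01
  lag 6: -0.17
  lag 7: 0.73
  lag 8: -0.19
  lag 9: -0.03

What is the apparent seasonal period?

7

The largest autocorrelation is r_7 = 0.73; the remaining lags stay at or below 0.01.
The dominant spike at lag 7 indicates a seasonal period of 7.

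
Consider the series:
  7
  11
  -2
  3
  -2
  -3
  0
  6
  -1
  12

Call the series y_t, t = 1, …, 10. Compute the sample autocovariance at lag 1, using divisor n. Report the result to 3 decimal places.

-1.581

Mean ȳ = (7 + 11 − 2 + 3 − 2 − 3 + 0 + 6 − 1 + 12)/10 = 3.1000
Σ_{t=1}^{9}(y_t−ȳ)(y_{t+1}−ȳ) = -15.8100
γ_1 = -15.8100 / 10 = -1.581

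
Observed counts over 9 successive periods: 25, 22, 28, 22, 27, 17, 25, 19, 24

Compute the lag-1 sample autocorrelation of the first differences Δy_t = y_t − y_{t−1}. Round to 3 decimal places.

-0.884

First differences Δy: -3, 6, -6, 5, -10, 8, -6, 5
Mean of differences = -0.1250
Numerator Σ(Δy_t−Δȳ)(Δy_{t+1}−Δȳ) = -292.3906
Denominator Σ(Δy_t−Δȳ)² = 330.8750
r_1(Δy) = -292.3906 / 330.8750 = -0.884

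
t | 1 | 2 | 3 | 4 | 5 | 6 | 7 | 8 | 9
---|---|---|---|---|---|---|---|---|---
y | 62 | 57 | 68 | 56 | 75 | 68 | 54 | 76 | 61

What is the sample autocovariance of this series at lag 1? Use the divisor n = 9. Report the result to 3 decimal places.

-31.853

Mean ȳ = (62 + 57 + 68 + 56 + 75 + 68 + 54 + 76 + 61)/9 = 64.1111
Σ_{t=1}^{8}(y_t−ȳ)(y_{t+1}−ȳ) = -286.6790
γ_1 = -286.6790 / 9 = -31.853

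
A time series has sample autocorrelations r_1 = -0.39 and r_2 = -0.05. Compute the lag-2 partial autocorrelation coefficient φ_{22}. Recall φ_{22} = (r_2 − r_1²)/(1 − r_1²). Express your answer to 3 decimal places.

φ_{22} = (r_2 − r_1²) / (1 − r_1²)
r_1² = (-0.39)² = 0.1521
Numerator = -0.05 − 0.1521 = -0.2021; denominator = 1 − 0.1521 = 0.8479
φ_{22} = -0.2021 / 0.8479 = -0.238

-0.238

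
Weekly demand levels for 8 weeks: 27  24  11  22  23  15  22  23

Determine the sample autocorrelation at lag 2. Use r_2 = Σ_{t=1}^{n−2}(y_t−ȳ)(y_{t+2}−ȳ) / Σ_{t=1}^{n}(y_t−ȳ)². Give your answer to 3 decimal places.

Mean ȳ = (27 + 24 + 11 + 22 + 23 + 15 + 22 + 23)/8 = 20.8750
Deviations from mean: 6.1250, 3.1250, -9.8750, 1.1250, 2.1250, -5.8750, 1.1250, 2.1250
Σ(y_t−ȳ)(y_{t+2}−ȳ) = (-60.4844) + (3.5156) + (-20.9844) + (-6.6094) + (2.3906) + (-12.4844) = -94.6563
Denominator Σ(y_t−ȳ)² = 190.8750
r_2 = -94.6563 / 190.8750 = -0.496

-0.496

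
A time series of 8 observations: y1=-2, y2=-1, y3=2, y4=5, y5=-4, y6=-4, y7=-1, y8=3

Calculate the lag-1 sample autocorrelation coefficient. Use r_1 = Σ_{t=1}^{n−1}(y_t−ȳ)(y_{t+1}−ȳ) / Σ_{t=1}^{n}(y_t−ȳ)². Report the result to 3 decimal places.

0.082

Mean ȳ = (-2 − 1 + 2 + 5 − 4 − 4 − 1 + 3)/8 = -0.2500
Deviations from mean: -1.7500, -0.7500, 2.2500, 5.2500, -3.7500, -3.7500, -0.7500, 3.2500
Σ(y_t−ȳ)(y_{t+1}−ȳ) = (1.3125) + (-1.6875) + (11.8125) + (-19.6875) + (14.0625) + (2.8125) + (-2.4375) = 6.1875
Denominator Σ(y_t−ȳ)² = 75.5000
r_1 = 6.1875 / 75.5000 = 0.082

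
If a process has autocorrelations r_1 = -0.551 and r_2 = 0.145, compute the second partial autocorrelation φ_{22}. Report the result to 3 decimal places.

-0.228

φ_{22} = (r_2 − r_1²) / (1 − r_1²)
r_1² = (-0.551)² = 0.303601
Numerator = 0.145 − 0.3036 = -0.1586; denominator = 1 − 0.3036 = 0.6964
φ_{22} = -0.1586 / 0.6964 = -0.228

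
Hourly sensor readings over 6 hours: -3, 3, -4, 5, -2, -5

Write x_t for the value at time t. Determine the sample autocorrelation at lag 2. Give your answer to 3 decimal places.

0.110

Mean x̄ = (-3 + 3 − 4 + 5 − 2 − 5)/6 = -1.0000
Deviations from mean: -2.0000, 4.0000, -3.0000, 6.0000, -1.0000, -4.0000
Σ(x_t−x̄)(x_{t+2}−x̄) = (6.0000) + (24.0000) + (3.0000) + (-24.0000) = 9.0000
Denominator Σ(x_t−x̄)² = 82.0000
r_2 = 9.0000 / 82.0000 = 0.110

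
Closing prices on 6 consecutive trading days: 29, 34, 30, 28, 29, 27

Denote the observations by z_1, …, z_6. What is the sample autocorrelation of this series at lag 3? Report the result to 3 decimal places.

Mean z̄ = (29 + 34 + 30 + 28 + 29 + 27)/6 = 29.5000
Numerator Σ_{t=1}^{3}(z_t−z̄)(z_{t+3}−z̄) = -2.7500
Denominator Σ(z_t−z̄)² = 29.5000
r_3 = -2.7500 / 29.5000 = -0.093

-0.093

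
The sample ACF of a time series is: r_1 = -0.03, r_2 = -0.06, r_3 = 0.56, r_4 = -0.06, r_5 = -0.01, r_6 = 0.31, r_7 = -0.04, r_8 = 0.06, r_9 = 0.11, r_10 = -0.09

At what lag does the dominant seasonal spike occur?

The largest autocorrelation is r_3 = 0.56, with a weaker echo at lag 6 (0.31); the remaining lags stay at or below 0.11.
The dominant spike at lag 3 indicates a seasonal period of 3.

3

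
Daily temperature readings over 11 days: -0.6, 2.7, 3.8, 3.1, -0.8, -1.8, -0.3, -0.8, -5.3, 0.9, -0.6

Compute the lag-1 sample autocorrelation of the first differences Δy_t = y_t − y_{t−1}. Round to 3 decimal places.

-0.300

First differences Δy: 3.3, 1.1, -0.7, -3.9, -1.0, 1.5, -0.5, -4.5, 6.2, -1.5
Mean of differences = 0.0000
Numerator Σ(Δy_t−Δȳ)(Δy_{t+1}−Δȳ) = -27.7100
Denominator Σ(Δy_t−Δȳ)² = 92.2400
r_1(Δy) = -27.7100 / 92.2400 = -0.300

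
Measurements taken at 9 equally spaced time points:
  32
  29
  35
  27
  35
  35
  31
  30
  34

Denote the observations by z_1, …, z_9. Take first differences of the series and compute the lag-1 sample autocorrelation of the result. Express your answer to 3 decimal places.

-0.634

First differences Δz: -3, 6, -8, 8, 0, -4, -1, 4
Mean of differences = 0.2500
Numerator Σ(Δz_t−Δz̄)(Δz_{t+1}−Δz̄) = -130.3125
Denominator Σ(Δz_t−Δz̄)² = 205.5000
r_1(Δz) = -130.3125 / 205.5000 = -0.634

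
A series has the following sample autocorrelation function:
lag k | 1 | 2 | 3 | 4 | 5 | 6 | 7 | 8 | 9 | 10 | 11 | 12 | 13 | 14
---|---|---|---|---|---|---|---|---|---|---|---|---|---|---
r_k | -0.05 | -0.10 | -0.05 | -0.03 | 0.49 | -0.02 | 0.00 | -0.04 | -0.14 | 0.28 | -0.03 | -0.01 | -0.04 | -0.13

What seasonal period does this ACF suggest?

The largest autocorrelation is r_5 = 0.49, with a weaker echo at lag 10 (0.28); the remaining lags stay at or below 0.00.
The dominant spike at lag 5 indicates a seasonal period of 5.

5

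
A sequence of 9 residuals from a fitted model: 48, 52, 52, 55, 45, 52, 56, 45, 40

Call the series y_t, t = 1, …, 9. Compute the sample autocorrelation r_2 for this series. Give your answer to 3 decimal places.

-0.397

Mean ȳ = (48 + 52 + 52 + 55 + 45 + 52 + 56 + 45 + 40)/9 = 49.4444
Σ(y_t−ȳ)(y_{t+2}−ȳ) = (-3.6914) + (14.1975) + (-11.3580) + (14.1975) + (-29.1358) + (-11.3580) + (-61.9136) = -89.0617
Denominator Σ(y_t−ȳ)² = 224.2222
r_2 = -89.0617 / 224.2222 = -0.397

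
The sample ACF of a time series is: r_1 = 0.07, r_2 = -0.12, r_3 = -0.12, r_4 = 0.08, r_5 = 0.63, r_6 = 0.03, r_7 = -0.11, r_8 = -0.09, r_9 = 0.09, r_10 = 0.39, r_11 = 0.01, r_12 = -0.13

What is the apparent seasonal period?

5

The largest autocorrelation is r_5 = 0.63, with a weaker echo at lag 10 (0.39); the remaining lags stay at or below 0.09.
The dominant spike at lag 5 indicates a seasonal period of 5.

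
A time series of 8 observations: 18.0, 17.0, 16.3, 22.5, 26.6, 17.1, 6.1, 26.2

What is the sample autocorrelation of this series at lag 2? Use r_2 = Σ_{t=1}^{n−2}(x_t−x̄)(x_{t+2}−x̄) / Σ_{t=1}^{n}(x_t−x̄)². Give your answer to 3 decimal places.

Mean x̄ = (18.0 + 17.0 + 16.3 + 22.5 + 26.6 + 17.1 + 6.1 + 26.2)/8 = 18.7250
Deviations from mean: -0.7250, -1.7250, -2.4250, 3.7750, 7.8750, -1.6250, -12.6250, 7.4750
Σ(x_t−x̄)(x_{t+2}−x̄) = (1.7581) + (-6.5119) + (-19.0969) + (-6.1344) + (-99.4219) + (-12.1469) = -141.5538
Denominator Σ(x_t−x̄)² = 303.5550
r_2 = -141.5538 / 303.5550 = -0.466

-0.466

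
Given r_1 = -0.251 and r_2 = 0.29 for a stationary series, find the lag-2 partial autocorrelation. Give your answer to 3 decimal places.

φ_{22} = (r_2 − r_1²) / (1 − r_1²)
r_1² = (-0.251)² = 0.063001
Numerator = 0.29 − 0.0630 = 0.2270; denominator = 1 − 0.0630 = 0.9370
φ_{22} = 0.2270 / 0.9370 = 0.242

0.242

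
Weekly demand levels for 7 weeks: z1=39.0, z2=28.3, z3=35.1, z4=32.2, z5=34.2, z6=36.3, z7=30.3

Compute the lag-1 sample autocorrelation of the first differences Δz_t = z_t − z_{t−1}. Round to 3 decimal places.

First differences Δz: -10.7, 6.8, -2.9, 2.0, 2.1, -6.0
Mean of differences = -1.4500
Numerator Σ(Δz_t−Δz̄)(Δz_{t+1}−Δz̄) = -97.1825
Denominator Σ(Δz_t−Δz̄)² = 200.9350
r_1(Δz) = -97.1825 / 200.9350 = -0.484

-0.484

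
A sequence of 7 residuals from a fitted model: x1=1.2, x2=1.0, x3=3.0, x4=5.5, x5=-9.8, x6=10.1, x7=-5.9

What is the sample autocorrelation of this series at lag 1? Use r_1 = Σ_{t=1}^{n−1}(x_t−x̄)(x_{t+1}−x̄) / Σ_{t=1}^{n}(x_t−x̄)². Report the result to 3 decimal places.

-0.736

Mean x̄ = (1.2 + 1.0 + 3.0 + 5.5 − 9.8 + 10.1 − 5.9)/7 = 0.7286
Deviations from mean: 0.4714, 0.2714, 2.2714, 4.7714, -10.5286, 9.3714, -6.6286
Σ(x_t−x̄)(x_{t+1}−x̄) = (0.1280) + (0.6165) + (10.8380) + (-50.2363) + (-98.6678) + (-62.1192) = -199.4408
Denominator Σ(x_t−x̄)² = 270.8343
r_1 = -199.4408 / 270.8343 = -0.736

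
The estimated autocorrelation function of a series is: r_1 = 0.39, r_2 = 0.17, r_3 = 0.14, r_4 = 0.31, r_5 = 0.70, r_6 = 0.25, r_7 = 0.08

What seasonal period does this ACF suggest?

The largest autocorrelation is r_5 = 0.70; the remaining lags stay at or below 0.39. The elevated value at lag 1 (0.39), dropping to 0.17 at lag 2, reflects decaying short-term dependence rather than seasonality.
The dominant spike at lag 5 indicates a seasonal period of 5.

5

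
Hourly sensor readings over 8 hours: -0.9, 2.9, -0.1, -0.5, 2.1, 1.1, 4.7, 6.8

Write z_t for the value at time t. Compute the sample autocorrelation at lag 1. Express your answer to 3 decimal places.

0.215

Mean z̄ = (-0.9 + 2.9 − 0.1 − 0.5 + 2.1 + 1.1 + 4.7 + 6.8)/8 = 2.0125
Deviations from mean: -2.9125, 0.8875, -2.1125, -2.5125, 0.0875, -0.9125, 2.6875, 4.7875
Numerator Σ_{t=1}^{7}(z_t−z̄)(z_{t+1}−z̄) = 10.9623
Denominator Σ(z_t−z̄)² = 51.0288
r_1 = 10.9623 / 51.0288 = 0.215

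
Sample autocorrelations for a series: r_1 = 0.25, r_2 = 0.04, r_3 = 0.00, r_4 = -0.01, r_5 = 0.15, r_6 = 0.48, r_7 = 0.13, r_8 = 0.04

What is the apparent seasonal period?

The largest autocorrelation is r_6 = 0.48; the remaining lags stay at or below 0.25. The elevated value at lag 1 (0.25), dropping to 0.04 at lag 2, reflects decaying short-term dependence rather than seasonality.
The dominant spike at lag 6 indicates a seasonal period of 6.

6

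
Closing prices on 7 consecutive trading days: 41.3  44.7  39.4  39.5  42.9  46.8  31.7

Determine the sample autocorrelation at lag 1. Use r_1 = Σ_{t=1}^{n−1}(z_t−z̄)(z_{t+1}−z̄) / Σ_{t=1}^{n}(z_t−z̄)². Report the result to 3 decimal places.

-0.333

Mean z̄ = (41.3 + 44.7 + 39.4 + 39.5 + 42.9 + 46.8 + 31.7)/7 = 40.9000
Deviations from mean: 0.4000, 3.8000, -1.5000, -1.4000, 2.0000, 5.9000, -9.2000
Σ(z_t−z̄)(z_{t+1}−z̄) = (1.5200) + (-5.7000) + (2.1000) + (-2.8000) + (11.8000) + (-54.2800) = -47.3600
Denominator Σ(z_t−z̄)² = 142.2600
r_1 = -47.3600 / 142.2600 = -0.333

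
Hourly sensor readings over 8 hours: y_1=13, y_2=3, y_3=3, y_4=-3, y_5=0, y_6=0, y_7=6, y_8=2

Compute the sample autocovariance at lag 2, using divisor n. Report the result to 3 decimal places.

Mean ȳ = (13 + 3 + 3 − 3 + 0 + 0 + 6 + 2)/8 = 3.0000
Σ_{t=1}^{6}(y_t−ȳ)(y_{t+2}−ȳ) = 12.0000
γ_2 = 12.0000 / 8 = 1.500

1.500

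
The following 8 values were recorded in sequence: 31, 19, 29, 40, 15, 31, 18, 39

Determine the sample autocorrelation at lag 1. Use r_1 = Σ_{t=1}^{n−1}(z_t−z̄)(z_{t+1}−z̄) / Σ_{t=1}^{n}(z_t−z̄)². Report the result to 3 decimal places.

Mean z̄ = (31 + 19 + 29 + 40 + 15 + 31 + 18 + 39)/8 = 27.7500
Deviations from mean: 3.2500, -8.7500, 1.2500, 12.2500, -12.7500, 3.2500, -9.7500, 11.2500
Numerator Σ_{t=1}^{7}(z_t−z̄)(z_{t+1}−z̄) = -363.0625
Denominator Σ(z_t−z̄)² = 633.5000
r_1 = -363.0625 / 633.5000 = -0.573

-0.573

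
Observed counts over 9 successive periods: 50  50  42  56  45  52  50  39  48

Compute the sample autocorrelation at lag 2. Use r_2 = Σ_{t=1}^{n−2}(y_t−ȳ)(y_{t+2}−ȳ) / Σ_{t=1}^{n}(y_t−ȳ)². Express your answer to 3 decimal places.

0.055

Mean ȳ = (50 + 50 + 42 + 56 + 45 + 52 + 50 + 39 + 48)/9 = 48.0000
Σ(y_t−ȳ)(y_{t+2}−ȳ) = (-12.0000) + (16.0000) + (18.0000) + (32.0000) + (-6.0000) + (-36.0000) + (0.0000) = 12.0000
Denominator Σ(y_t−ȳ)² = 218.0000
r_2 = 12.0000 / 218.0000 = 0.055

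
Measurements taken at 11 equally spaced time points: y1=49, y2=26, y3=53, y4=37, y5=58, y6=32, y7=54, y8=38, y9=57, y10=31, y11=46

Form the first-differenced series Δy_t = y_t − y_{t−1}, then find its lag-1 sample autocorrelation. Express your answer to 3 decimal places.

First differences Δy: -23, 27, -16, 21, -26, 22, -16, 19, -26, 15
Mean of differences = -0.3000
Numerator Σ(Δy_t−Δȳ)(Δy_{t+1}−Δȳ) = -4045.5900
Denominator Σ(Δy_t−Δȳ)² = 4632.1000
r_1(Δy) = -4045.5900 / 4632.1000 = -0.873

-0.873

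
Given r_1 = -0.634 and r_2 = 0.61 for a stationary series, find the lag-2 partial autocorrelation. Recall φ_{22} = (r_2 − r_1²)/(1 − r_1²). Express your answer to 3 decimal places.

0.348

φ_{22} = (r_2 − r_1²) / (1 − r_1²)
r_1² = (-0.634)² = 0.401956
Numerator = 0.61 − 0.4020 = 0.2080; denominator = 1 − 0.4020 = 0.5980
φ_{22} = 0.2080 / 0.5980 = 0.348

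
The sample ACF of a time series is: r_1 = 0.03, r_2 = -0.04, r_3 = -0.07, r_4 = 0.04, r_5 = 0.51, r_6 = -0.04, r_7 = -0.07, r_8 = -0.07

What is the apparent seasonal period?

The largest autocorrelation is r_5 = 0.51; the remaining lags stay at or below 0.04.
The dominant spike at lag 5 indicates a seasonal period of 5.

5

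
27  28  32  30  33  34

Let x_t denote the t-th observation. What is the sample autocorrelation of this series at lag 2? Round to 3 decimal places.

Mean x̄ = (27 + 28 + 32 + 30 + 33 + 34)/6 = 30.6667
Σ(x_t−x̄)(x_{t+2}−x̄) = (-4.8889) + (1.7778) + (3.1111) + (-2.2222) = -2.2222
Denominator Σ(x_t−x̄)² = 39.3333
r_2 = -2.2222 / 39.3333 = -0.056

-0.056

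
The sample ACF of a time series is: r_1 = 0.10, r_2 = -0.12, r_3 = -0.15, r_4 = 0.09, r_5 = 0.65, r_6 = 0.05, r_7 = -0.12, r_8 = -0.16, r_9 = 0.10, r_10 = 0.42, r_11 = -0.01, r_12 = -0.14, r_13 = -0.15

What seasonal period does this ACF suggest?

5

The largest autocorrelation is r_5 = 0.65, with a weaker echo at lag 10 (0.42); the remaining lags stay at or below 0.10.
The dominant spike at lag 5 indicates a seasonal period of 5.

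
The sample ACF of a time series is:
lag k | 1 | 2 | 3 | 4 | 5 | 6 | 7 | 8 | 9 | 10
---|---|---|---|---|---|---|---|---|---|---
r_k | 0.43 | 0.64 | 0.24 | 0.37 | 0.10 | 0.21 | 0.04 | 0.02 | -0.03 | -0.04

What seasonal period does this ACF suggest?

The largest autocorrelation is r_2 = 0.64; the remaining lags stay at or below 0.43.
The dominant spike at lag 2 indicates a seasonal period of 2.

2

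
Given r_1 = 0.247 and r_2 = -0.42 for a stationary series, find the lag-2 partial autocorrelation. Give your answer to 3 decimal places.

φ_{22} = (r_2 − r_1²) / (1 − r_1²)
r_1² = (0.247)² = 0.061009
Numerator = -0.42 − 0.0610 = -0.4810; denominator = 1 − 0.0610 = 0.9390
φ_{22} = -0.4810 / 0.9390 = -0.512

-0.512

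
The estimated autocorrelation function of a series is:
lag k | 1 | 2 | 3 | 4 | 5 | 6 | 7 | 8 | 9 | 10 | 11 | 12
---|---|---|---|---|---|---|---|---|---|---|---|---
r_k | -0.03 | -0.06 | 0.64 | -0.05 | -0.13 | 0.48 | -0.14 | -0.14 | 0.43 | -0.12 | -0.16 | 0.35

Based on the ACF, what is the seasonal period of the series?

3

The largest autocorrelation is r_3 = 0.64, with weaker echoes at lags 6 (0.48), 9 (0.43) and 12 (0.35); the remaining lags stay at or below -0.03.
The dominant spike at lag 3 indicates a seasonal period of 3.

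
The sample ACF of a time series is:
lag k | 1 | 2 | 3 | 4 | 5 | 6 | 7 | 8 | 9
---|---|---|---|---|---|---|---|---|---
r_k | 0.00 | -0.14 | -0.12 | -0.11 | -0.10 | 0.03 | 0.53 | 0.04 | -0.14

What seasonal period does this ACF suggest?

The largest autocorrelation is r_7 = 0.53; the remaining lags stay at or below 0.04.
The dominant spike at lag 7 indicates a seasonal period of 7.

7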